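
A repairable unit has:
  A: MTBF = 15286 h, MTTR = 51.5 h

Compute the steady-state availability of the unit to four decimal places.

A(A) = MTBF/(MTBF+MTTR) = 15286/(15286+51.5) = 0.9966

0.9966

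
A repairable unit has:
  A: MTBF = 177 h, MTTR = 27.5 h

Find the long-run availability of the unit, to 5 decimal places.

A(A) = MTBF/(MTBF+MTTR) = 177/(177+27.5) = 0.86553

0.86553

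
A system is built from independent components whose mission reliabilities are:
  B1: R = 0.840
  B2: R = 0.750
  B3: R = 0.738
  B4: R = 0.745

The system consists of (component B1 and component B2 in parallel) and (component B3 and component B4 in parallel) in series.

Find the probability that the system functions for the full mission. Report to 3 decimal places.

Parallel (B1 and B2): 1 − (1 − 0.84000)(1 − 0.75000) = 0.96000
Parallel (B3 and B4): 1 − (1 − 0.73800)(1 − 0.74500) = 0.93319
Series ([0.96000] and [0.93319]): 0.96000 × 0.93319 = 0.896

0.896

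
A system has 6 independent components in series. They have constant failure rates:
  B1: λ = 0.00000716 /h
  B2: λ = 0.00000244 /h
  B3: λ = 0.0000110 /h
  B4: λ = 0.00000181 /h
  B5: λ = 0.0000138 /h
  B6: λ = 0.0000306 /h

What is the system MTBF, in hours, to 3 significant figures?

15000

Series of exponential components: λ_sys = Σ λ_i
λ_sys = 0.00000716 + 0.00000244 + 0.0000110 + 0.00000181 + 0.0000138 + 0.0000306 = 6.6810e-05 /h
MTBF = 1 / λ_sys = 15000 h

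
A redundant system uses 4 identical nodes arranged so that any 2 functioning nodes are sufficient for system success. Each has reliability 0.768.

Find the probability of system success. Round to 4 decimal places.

R = Σ_{i=2}^{4} C(4,i) p^i (1−p)^{4−i} with p = 0.768
C(4,2)·0.768^2·0.232^2 = 0.190480
C(4,3)·0.768^3·0.232^1 = 0.420370
C(4,4)·0.768^4·0.232^0 = 0.347892
Sum = 0.9587

0.9587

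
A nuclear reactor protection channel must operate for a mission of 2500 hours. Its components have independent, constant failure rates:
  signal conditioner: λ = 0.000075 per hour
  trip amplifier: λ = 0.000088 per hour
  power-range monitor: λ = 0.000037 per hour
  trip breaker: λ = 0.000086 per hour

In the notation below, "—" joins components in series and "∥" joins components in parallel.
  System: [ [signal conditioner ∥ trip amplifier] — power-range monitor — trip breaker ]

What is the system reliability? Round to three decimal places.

0.710

R(signal conditioner) = exp(−0.000075 × 2500) = 0.82903
R(trip amplifier) = exp(−0.000088 × 2500) = 0.80252
R(power-range monitor) = exp(−0.000037 × 2500) = 0.91165
R(trip breaker) = exp(−0.000086 × 2500) = 0.80654
Parallel (signal conditioner and trip amplifier): 1 − (1 − 0.82903)(1 − 0.80252) = 0.96624
Series ([0.96624], power-range monitor, and trip breaker): 0.96624 × 0.91165 × 0.80654 = 0.710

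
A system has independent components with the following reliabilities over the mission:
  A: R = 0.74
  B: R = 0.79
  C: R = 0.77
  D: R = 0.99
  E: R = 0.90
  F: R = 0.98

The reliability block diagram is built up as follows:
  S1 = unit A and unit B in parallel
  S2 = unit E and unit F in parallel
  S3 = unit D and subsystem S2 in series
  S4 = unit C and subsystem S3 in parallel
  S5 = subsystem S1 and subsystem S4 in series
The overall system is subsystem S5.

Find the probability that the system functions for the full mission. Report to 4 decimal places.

Parallel (A and B): 1 − (1 − 0.740000)(1 − 0.790000) = 0.945400
Parallel (E and F): 1 − (1 − 0.900000)(1 − 0.980000) = 0.998000
Series (D and [0.998000]): 0.990000 × 0.998000 = 0.988020
Parallel (C and [0.988020]): 1 − (1 − 0.770000)(1 − 0.988020) = 0.997245
Series ([0.945400] and [0.997245]): 0.945400 × 0.997245 = 0.9428

0.9428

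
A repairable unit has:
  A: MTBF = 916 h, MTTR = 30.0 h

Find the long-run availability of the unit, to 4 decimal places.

0.9683

A(A) = MTBF/(MTBF+MTTR) = 916/(916+30.0) = 0.9683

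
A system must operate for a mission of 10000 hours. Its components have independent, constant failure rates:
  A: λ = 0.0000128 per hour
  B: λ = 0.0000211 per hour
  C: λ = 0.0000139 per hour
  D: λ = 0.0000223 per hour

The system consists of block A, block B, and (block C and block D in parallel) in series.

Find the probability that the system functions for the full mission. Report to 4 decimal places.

R(A) = exp(−0.0000128 × 10000) = 0.879853
R(B) = exp(−0.0000211 × 10000) = 0.809774
R(C) = exp(−0.0000139 × 10000) = 0.870228
R(D) = exp(−0.0000223 × 10000) = 0.800115
Parallel (C and D): 1 − (1 − 0.870228)(1 − 0.800115) = 0.974061
Series (A, B, and [0.974061]): 0.879853 × 0.809774 × 0.974061 = 0.6940

0.6940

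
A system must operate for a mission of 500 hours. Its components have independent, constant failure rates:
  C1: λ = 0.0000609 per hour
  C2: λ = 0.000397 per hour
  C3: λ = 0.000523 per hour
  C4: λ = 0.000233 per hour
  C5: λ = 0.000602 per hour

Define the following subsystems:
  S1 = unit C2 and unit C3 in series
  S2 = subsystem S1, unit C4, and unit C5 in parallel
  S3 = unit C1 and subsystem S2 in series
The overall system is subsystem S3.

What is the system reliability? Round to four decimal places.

0.9598

R(C1) = exp(−0.0000609 × 500) = 0.970009
R(C2) = exp(−0.000397 × 500) = 0.819960
R(C3) = exp(−0.000523 × 500) = 0.769896
R(C4) = exp(−0.000233 × 500) = 0.890030
R(C5) = exp(−0.000602 × 500) = 0.740078
Series (C2 and C3): 0.819960 × 0.769896 = 0.631284
Parallel ([0.631284], C4, and C5): 1 − (1 − 0.631284)(1 − 0.890030)(1 − 0.740078) = 0.989461
Series (C1 and [0.989461]): 0.970009 × 0.989461 = 0.9598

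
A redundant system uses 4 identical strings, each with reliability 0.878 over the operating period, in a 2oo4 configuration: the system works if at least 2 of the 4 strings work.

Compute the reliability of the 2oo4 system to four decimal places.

R = Σ_{i=2}^{4} C(4,i) p^i (1−p)^{4−i} with p = 0.878
C(4,2)·0.878^2·0.122^2 = 0.068843
C(4,3)·0.878^3·0.122^1 = 0.330296
C(4,4)·0.878^4·0.122^0 = 0.594262
Sum = 0.9934

0.9934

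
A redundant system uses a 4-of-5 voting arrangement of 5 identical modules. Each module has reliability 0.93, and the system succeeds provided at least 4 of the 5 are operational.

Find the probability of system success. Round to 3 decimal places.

0.958

R = Σ_{i=4}^{5} C(5,i) p^i (1−p)^{5−i} with p = 0.93
C(5,4)·0.93^4·0.07^1 = 0.26182
C(5,5)·0.93^5·0.07^0 = 0.69569
Sum = 0.958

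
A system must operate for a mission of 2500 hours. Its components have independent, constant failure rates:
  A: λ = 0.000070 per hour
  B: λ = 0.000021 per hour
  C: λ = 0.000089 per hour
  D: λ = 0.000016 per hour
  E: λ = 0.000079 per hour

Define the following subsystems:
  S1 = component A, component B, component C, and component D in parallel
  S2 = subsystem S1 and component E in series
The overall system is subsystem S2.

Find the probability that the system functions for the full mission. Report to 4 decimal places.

0.8207

R(A) = exp(−0.000070 × 2500) = 0.839457
R(B) = exp(−0.000021 × 2500) = 0.948854
R(C) = exp(−0.000089 × 2500) = 0.800515
R(D) = exp(−0.000016 × 2500) = 0.960789
R(E) = exp(−0.000079 × 2500) = 0.820780
Parallel (A, B, C, and D): 1 − (1 − 0.839457)(1 − 0.948854)(1 − 0.800515)(1 − 0.960789) = 0.999936
Series ([0.999936] and E): 0.999936 × 0.820780 = 0.8207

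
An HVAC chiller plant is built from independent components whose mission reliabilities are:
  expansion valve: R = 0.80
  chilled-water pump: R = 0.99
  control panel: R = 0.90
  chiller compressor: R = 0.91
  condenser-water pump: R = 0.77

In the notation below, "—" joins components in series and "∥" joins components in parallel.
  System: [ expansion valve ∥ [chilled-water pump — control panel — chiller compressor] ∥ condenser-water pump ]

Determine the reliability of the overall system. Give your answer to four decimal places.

Series (chilled-water pump, control panel, and chiller compressor): 0.990000 × 0.900000 × 0.910000 = 0.810810
Parallel (expansion valve, [0.810810], and condenser-water pump): 1 − (1 − 0.800000)(1 − 0.810810)(1 − 0.770000) = 0.9913

0.9913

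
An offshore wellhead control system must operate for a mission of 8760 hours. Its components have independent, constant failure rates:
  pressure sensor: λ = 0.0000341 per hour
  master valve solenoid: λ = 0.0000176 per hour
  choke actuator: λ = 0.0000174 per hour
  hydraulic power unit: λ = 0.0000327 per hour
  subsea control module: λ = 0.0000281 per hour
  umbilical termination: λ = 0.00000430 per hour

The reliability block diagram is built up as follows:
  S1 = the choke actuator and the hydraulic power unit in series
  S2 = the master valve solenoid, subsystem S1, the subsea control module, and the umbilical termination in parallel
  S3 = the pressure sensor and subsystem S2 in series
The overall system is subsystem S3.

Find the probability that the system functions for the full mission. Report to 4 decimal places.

R(pressure sensor) = exp(−0.0000341 × 8760) = 0.741770
R(master valve solenoid) = exp(−0.0000176 × 8760) = 0.857121
R(choke actuator) = exp(−0.0000174 × 8760) = 0.858624
R(hydraulic power unit) = exp(−0.0000327 × 8760) = 0.750923
R(subsea control module) = exp(−0.0000281 × 8760) = 0.781800
R(umbilical termination) = exp(−0.00000430 × 8760) = 0.963033
Series (choke actuator and hydraulic power unit): 0.858624 × 0.750923 = 0.644761
Parallel (master valve solenoid, [0.644761], subsea control module, and umbilical termination): 1 − (1 − 0.857121)(1 − 0.644761)(1 − 0.781800)(1 − 0.963033) = 0.999591
Series (pressure sensor and [0.999591]): 0.741770 × 0.999591 = 0.7415

0.7415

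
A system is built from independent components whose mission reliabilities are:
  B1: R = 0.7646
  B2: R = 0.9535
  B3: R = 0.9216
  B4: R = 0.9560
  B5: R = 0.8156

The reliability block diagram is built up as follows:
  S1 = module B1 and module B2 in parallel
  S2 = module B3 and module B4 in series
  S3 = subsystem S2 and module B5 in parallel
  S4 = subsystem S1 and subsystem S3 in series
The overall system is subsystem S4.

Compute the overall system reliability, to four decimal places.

Parallel (B1 and B2): 1 − (1 − 0.764600)(1 − 0.953500) = 0.989054
Series (B3 and B4): 0.921600 × 0.956000 = 0.881050
Parallel ([0.881050] and B5): 1 − (1 − 0.881050)(1 − 0.815600) = 0.978066
Series ([0.989054] and [0.978066]): 0.989054 × 0.978066 = 0.9674

0.9674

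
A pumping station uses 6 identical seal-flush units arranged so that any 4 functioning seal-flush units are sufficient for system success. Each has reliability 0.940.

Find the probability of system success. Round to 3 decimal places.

0.996

R = Σ_{i=4}^{6} C(6,i) p^i (1−p)^{6−i} with p = 0.940
C(6,4)·0.940^4·0.060^2 = 0.04216
C(6,5)·0.940^5·0.060^1 = 0.26421
C(6,6)·0.940^6·0.060^0 = 0.68987
Sum = 0.996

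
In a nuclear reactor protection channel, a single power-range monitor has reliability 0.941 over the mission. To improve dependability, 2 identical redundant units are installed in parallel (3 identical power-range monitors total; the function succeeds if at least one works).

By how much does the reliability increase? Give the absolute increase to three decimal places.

R_before = 0.941
R_after = 1 − (1 − 0.941)^3 = 1.000
ΔR = 1.000 − 0.941 = 0.059

0.059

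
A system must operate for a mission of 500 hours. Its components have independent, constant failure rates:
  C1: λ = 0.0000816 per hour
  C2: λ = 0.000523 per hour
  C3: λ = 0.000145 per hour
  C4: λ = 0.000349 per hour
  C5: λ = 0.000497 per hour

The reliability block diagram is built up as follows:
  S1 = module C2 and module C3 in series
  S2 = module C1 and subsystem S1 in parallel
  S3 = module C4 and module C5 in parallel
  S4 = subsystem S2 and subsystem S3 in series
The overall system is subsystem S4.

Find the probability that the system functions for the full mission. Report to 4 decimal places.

R(C1) = exp(−0.0000816 × 500) = 0.960021
R(C2) = exp(−0.000523 × 500) = 0.769896
R(C3) = exp(−0.000145 × 500) = 0.930066
R(C4) = exp(−0.000349 × 500) = 0.839877
R(C5) = exp(−0.000497 × 500) = 0.779970
Series (C2 and C3): 0.769896 × 0.930066 = 0.716054
Parallel (C1 and [0.716054]): 1 − (1 − 0.960021)(1 − 0.716054) = 0.988648
Parallel (C4 and C5): 1 − (1 − 0.839877)(1 − 0.779970) = 0.964768
Series ([0.988648] and [0.964768]): 0.988648 × 0.964768 = 0.9538

0.9538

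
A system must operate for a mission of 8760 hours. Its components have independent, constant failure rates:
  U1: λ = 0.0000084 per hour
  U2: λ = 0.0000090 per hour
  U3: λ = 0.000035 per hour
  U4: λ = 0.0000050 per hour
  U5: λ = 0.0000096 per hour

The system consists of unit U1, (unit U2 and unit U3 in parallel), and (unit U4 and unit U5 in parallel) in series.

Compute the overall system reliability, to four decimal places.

R(U1) = exp(−0.0000084 × 8760) = 0.929058
R(U2) = exp(−0.0000090 × 8760) = 0.924188
R(U3) = exp(−0.000035 × 8760) = 0.735945
R(U4) = exp(−0.0000050 × 8760) = 0.957145
R(U5) = exp(−0.0000096 × 8760) = 0.919343
Parallel (U2 and U3): 1 − (1 − 0.924188)(1 − 0.735945) = 0.979981
Parallel (U4 and U5): 1 − (1 − 0.957145)(1 − 0.919343) = 0.996543
Series (U1, [0.979981], and [0.996543]): 0.929058 × 0.979981 × 0.996543 = 0.9073

0.9073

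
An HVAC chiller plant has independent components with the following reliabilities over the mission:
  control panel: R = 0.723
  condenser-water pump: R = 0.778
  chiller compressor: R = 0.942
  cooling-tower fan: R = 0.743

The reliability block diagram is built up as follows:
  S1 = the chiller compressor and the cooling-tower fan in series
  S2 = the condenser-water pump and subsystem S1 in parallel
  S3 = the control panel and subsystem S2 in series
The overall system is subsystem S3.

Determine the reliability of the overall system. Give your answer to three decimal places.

Series (chiller compressor and cooling-tower fan): 0.94200 × 0.74300 = 0.69991
Parallel (condenser-water pump and [0.69991]): 1 − (1 − 0.77800)(1 − 0.69991) = 0.93338
Series (control panel and [0.93338]): 0.72300 × 0.93338 = 0.675

0.675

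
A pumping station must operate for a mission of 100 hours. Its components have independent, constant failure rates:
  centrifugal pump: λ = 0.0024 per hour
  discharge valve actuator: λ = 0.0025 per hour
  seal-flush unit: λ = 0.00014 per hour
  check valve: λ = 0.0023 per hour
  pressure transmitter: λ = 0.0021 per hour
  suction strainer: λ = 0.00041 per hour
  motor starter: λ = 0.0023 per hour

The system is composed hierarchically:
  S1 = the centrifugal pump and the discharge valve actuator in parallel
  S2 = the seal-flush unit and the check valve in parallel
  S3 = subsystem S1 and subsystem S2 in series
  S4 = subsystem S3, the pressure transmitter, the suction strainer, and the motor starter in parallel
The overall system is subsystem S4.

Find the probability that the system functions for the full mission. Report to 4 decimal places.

R(centrifugal pump) = exp(−0.0024 × 100) = 0.786628
R(discharge valve actuator) = exp(−0.0025 × 100) = 0.778801
R(seal-flush unit) = exp(−0.00014 × 100) = 0.986098
R(check valve) = exp(−0.0023 × 100) = 0.794534
R(pressure transmitter) = exp(−0.0021 × 100) = 0.810584
R(suction strainer) = exp(−0.00041 × 100) = 0.959829
R(motor starter) = exp(−0.0023 × 100) = 0.794534
Parallel (centrifugal pump and discharge valve actuator): 1 − (1 − 0.786628)(1 − 0.778801) = 0.952802
Parallel (seal-flush unit and check valve): 1 − (1 − 0.986098)(1 − 0.794534) = 0.997144
Series ([0.952802] and [0.997144]): 0.952802 × 0.997144 = 0.950081
Parallel ([0.950081], pressure transmitter, suction strainer, and motor starter): 1 − (1 − 0.950081)(1 − 0.810584)(1 − 0.959829)(1 − 0.794534) = 0.9999

0.9999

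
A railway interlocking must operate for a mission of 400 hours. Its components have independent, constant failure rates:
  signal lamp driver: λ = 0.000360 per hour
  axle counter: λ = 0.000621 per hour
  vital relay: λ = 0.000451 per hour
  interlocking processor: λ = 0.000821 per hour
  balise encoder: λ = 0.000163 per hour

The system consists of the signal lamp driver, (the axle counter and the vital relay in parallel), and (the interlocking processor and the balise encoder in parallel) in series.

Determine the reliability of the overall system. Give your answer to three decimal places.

R(signal lamp driver) = exp(−0.000360 × 400) = 0.86589
R(axle counter) = exp(−0.000621 × 400) = 0.78005
R(vital relay) = exp(−0.000451 × 400) = 0.83494
R(interlocking processor) = exp(−0.000821 × 400) = 0.72007
R(balise encoder) = exp(−0.000163 × 400) = 0.93688
Parallel (axle counter and vital relay): 1 − (1 − 0.78005)(1 − 0.83494) = 0.96370
Parallel (interlocking processor and balise encoder): 1 − (1 − 0.72007)(1 − 0.93688) = 0.98233
Series (signal lamp driver, [0.96370], and [0.98233]): 0.86589 × 0.96370 × 0.98233 = 0.820

0.820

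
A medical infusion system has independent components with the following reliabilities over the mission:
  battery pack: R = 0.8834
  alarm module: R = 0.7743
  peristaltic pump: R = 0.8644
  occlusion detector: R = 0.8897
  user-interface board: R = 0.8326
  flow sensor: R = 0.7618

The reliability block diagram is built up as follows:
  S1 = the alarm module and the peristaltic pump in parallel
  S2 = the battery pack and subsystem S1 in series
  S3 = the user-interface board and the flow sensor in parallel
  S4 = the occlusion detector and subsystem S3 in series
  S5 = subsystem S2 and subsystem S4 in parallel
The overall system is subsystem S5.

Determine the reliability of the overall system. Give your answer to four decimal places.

Parallel (alarm module and peristaltic pump): 1 − (1 − 0.774300)(1 − 0.864400) = 0.969395
Series (battery pack and [0.969395]): 0.883400 × 0.969395 = 0.856364
Parallel (user-interface board and flow sensor): 1 − (1 − 0.832600)(1 − 0.761800) = 0.960125
Series (occlusion detector and [0.960125]): 0.889700 × 0.960125 = 0.854223
Parallel ([0.856364] and [0.854223]): 1 − (1 − 0.856364)(1 − 0.854223) = 0.9791

0.9791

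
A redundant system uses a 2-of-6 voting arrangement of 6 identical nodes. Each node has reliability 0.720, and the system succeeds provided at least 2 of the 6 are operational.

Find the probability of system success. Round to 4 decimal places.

0.9921

R = Σ_{i=2}^{6} C(6,i) p^i (1−p)^{6−i} with p = 0.720
C(6,2)·0.720^2·0.280^4 = 0.047796
C(6,3)·0.720^3·0.280^3 = 0.163871
C(6,4)·0.720^4·0.280^2 = 0.316037
C(6,5)·0.720^5·0.280^1 = 0.325066
C(6,6)·0.720^6·0.280^0 = 0.139314
Sum = 0.9921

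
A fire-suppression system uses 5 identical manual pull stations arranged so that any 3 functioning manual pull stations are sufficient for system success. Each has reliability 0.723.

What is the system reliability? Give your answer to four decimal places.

R = Σ_{i=3}^{5} C(5,i) p^i (1−p)^{5−i} with p = 0.723
C(5,3)·0.723^3·0.277^2 = 0.289984
C(5,4)·0.723^4·0.277^1 = 0.378445
C(5,5)·0.723^5·0.277^0 = 0.197557
Sum = 0.8660

0.8660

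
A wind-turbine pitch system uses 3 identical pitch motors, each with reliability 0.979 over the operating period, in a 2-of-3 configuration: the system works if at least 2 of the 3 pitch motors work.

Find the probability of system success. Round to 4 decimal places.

0.9987

R = Σ_{i=2}^{3} C(3,i) p^i (1−p)^{3−i} with p = 0.979
C(3,2)·0.979^2·0.021^1 = 0.060382
C(3,3)·0.979^3·0.021^0 = 0.938314
Sum = 0.9987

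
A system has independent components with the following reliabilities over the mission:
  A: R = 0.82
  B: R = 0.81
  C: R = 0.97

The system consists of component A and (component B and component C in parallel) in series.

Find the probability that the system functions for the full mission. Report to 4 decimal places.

Parallel (B and C): 1 − (1 − 0.810000)(1 − 0.970000) = 0.994300
Series (A and [0.994300]): 0.820000 × 0.994300 = 0.8153

0.8153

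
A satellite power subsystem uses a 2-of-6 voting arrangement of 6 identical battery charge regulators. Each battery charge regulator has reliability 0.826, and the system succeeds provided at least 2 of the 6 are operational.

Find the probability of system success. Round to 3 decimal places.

0.999

R = Σ_{i=2}^{6} C(6,i) p^i (1−p)^{6−i} with p = 0.826
C(6,2)·0.826^2·0.174^4 = 0.00938
C(6,3)·0.826^3·0.174^3 = 0.05938
C(6,4)·0.826^4·0.174^2 = 0.21140
C(6,5)·0.826^5·0.174^1 = 0.40142
C(6,6)·0.826^6·0.174^0 = 0.31760
Sum = 0.999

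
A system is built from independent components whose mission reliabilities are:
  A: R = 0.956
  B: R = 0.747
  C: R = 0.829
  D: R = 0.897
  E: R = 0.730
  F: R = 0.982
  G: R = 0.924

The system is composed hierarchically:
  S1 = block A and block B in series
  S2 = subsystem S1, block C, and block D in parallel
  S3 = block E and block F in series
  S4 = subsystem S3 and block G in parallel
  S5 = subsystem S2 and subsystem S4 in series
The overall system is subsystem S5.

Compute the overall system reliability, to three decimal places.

0.974

Series (A and B): 0.95600 × 0.74700 = 0.71413
Parallel ([0.71413], C, and D): 1 − (1 − 0.71413)(1 − 0.82900)(1 − 0.89700) = 0.99496
Series (E and F): 0.73000 × 0.98200 = 0.71686
Parallel ([0.71686] and G): 1 − (1 − 0.71686)(1 − 0.92400) = 0.97848
Series ([0.99496] and [0.97848]): 0.99496 × 0.97848 = 0.974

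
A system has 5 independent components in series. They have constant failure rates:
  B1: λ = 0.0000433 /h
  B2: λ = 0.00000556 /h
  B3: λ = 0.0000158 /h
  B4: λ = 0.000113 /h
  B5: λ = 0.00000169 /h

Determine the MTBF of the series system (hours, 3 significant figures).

Series of exponential components: λ_sys = Σ λ_i
λ_sys = 0.0000433 + 0.00000556 + 0.0000158 + 0.000113 + 0.00000169 = 1.7935e-04 /h
MTBF = 1 / λ_sys = 5580 h

5580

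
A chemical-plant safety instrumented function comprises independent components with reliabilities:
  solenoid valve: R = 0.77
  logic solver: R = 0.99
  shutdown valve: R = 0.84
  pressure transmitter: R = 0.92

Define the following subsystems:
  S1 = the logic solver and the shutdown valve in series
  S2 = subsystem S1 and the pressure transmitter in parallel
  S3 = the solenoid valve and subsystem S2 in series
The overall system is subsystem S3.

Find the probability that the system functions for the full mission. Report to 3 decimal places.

Series (logic solver and shutdown valve): 0.99000 × 0.84000 = 0.83160
Parallel ([0.83160] and pressure transmitter): 1 − (1 − 0.83160)(1 − 0.92000) = 0.98653
Series (solenoid valve and [0.98653]): 0.77000 × 0.98653 = 0.760

0.760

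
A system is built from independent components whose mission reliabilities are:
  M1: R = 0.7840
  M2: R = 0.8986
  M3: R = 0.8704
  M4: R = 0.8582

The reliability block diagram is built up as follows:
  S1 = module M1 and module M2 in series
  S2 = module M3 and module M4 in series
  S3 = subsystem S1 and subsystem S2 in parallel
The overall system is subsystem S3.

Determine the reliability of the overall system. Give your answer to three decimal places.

Series (M1 and M2): 0.78400 × 0.89860 = 0.70450
Series (M3 and M4): 0.87040 × 0.85820 = 0.74698
Parallel ([0.70450] and [0.74698]): 1 − (1 − 0.70450)(1 − 0.74698) = 0.925

0.925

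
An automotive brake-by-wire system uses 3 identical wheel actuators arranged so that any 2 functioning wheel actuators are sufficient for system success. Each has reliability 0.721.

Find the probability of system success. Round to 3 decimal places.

R = Σ_{i=2}^{3} C(3,i) p^i (1−p)^{3−i} with p = 0.721
C(3,2)·0.721^2·0.279^1 = 0.43511
C(3,3)·0.721^3·0.279^0 = 0.37481
Sum = 0.810

0.810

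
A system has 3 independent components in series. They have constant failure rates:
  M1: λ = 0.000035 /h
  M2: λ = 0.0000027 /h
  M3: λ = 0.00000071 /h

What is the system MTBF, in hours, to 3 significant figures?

Series of exponential components: λ_sys = Σ λ_i
λ_sys = 0.000035 + 0.0000027 + 0.00000071 = 3.8410e-05 /h
MTBF = 1 / λ_sys = 26000 h

26000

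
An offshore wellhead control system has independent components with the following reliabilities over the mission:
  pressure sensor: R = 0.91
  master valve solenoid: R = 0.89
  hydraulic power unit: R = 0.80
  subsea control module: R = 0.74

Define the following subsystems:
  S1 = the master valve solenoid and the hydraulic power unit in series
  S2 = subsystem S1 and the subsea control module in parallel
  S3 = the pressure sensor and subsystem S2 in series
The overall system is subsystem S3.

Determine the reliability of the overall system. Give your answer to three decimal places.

0.842

Series (master valve solenoid and hydraulic power unit): 0.89000 × 0.80000 = 0.71200
Parallel ([0.71200] and subsea control module): 1 − (1 − 0.71200)(1 − 0.74000) = 0.92512
Series (pressure sensor and [0.92512]): 0.91000 × 0.92512 = 0.842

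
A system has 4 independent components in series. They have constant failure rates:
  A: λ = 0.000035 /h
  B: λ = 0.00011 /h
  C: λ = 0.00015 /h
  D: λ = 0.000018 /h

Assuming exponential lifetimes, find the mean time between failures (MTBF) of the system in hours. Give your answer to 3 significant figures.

3190

Series of exponential components: λ_sys = Σ λ_i
λ_sys = 0.000035 + 0.00011 + 0.00015 + 0.000018 = 3.1300e-04 /h
MTBF = 1 / λ_sys = 3190 h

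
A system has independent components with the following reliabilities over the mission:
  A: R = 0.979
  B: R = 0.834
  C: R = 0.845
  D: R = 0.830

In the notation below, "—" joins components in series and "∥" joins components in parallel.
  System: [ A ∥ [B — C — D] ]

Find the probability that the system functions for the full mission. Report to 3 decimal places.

0.991

Series (B, C, and D): 0.83400 × 0.84500 × 0.83000 = 0.58493
Parallel (A and [0.58493]): 1 − (1 − 0.97900)(1 − 0.58493) = 0.991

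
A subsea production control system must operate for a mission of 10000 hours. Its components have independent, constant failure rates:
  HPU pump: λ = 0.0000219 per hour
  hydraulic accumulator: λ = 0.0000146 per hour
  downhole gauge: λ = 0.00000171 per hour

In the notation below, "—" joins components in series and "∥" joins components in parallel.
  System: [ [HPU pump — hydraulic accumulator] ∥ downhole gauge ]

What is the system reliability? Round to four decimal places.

R(HPU pump) = exp(−0.0000219 × 10000) = 0.803322
R(hydraulic accumulator) = exp(−0.0000146 × 10000) = 0.864158
R(downhole gauge) = exp(−0.00000171 × 10000) = 0.983045
Series (HPU pump and hydraulic accumulator): 0.803322 × 0.864158 = 0.694197
Parallel ([0.694197] and downhole gauge): 1 − (1 − 0.694197)(1 − 0.983045) = 0.9948

0.9948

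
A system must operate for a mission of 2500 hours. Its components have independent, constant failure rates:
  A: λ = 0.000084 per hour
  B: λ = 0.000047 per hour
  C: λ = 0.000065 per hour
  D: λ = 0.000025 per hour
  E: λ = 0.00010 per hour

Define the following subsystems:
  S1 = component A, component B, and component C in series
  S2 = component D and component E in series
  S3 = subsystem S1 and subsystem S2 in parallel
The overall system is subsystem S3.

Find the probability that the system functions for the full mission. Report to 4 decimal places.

0.8960

R(A) = exp(−0.000084 × 2500) = 0.810584
R(B) = exp(−0.000047 × 2500) = 0.889141
R(C) = exp(−0.000065 × 2500) = 0.850016
R(D) = exp(−0.000025 × 2500) = 0.939413
R(E) = exp(−0.00010 × 2500) = 0.778801
Series (A, B, and C): 0.810584 × 0.889141 × 0.850016 = 0.612626
Series (D and E): 0.939413 × 0.778801 = 0.731616
Parallel ([0.612626] and [0.731616]): 1 − (1 − 0.612626)(1 − 0.731616) = 0.8960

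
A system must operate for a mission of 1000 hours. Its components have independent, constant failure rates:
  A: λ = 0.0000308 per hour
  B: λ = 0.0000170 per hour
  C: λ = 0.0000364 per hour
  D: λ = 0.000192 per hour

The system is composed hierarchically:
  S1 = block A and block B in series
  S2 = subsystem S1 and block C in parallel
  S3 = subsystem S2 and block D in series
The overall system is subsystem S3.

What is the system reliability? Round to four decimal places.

0.8239

R(A) = exp(−0.0000308 × 1000) = 0.969669
R(B) = exp(−0.0000170 × 1000) = 0.983144
R(C) = exp(−0.0000364 × 1000) = 0.964255
R(D) = exp(−0.000192 × 1000) = 0.825307
Series (A and B): 0.969669 × 0.983144 = 0.953324
Parallel ([0.953324] and C): 1 − (1 − 0.953324)(1 − 0.964255) = 0.998332
Series ([0.998332] and D): 0.998332 × 0.825307 = 0.8239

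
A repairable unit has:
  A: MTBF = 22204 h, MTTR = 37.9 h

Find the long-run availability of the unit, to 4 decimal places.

0.9983

A(A) = MTBF/(MTBF+MTTR) = 22204/(22204+37.9) = 0.9983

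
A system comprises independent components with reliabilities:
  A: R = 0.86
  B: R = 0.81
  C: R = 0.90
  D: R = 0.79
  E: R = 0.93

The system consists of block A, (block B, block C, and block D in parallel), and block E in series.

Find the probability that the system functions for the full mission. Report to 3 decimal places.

Parallel (B, C, and D): 1 − (1 − 0.81000)(1 − 0.90000)(1 − 0.79000) = 0.99601
Series (A, [0.99601], and E): 0.86000 × 0.99601 × 0.93000 = 0.797

0.797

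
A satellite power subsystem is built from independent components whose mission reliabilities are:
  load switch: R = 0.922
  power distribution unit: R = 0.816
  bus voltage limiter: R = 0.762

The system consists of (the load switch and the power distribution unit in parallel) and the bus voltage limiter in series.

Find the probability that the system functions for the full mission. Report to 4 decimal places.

Parallel (load switch and power distribution unit): 1 − (1 − 0.922000)(1 − 0.816000) = 0.985648
Series ([0.985648] and bus voltage limiter): 0.985648 × 0.762000 = 0.7511

0.7511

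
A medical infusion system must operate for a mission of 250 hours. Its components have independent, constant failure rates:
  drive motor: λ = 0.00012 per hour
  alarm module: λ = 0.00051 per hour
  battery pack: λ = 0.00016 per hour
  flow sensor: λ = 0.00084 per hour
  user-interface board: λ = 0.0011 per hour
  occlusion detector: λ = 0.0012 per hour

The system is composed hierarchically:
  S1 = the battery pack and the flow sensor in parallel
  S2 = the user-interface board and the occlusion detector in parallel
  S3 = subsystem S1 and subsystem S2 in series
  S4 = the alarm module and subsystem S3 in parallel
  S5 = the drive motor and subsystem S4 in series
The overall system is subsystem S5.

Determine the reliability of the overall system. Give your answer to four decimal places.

0.9624

R(drive motor) = exp(−0.00012 × 250) = 0.970446
R(alarm module) = exp(−0.00051 × 250) = 0.880293
R(battery pack) = exp(−0.00016 × 250) = 0.960789
R(flow sensor) = exp(−0.00084 × 250) = 0.810584
R(user-interface board) = exp(−0.0011 × 250) = 0.759572
R(occlusion detector) = exp(−0.0012 × 250) = 0.740818
Parallel (battery pack and flow sensor): 1 − (1 − 0.960789)(1 − 0.810584) = 0.992573
Parallel (user-interface board and occlusion detector): 1 − (1 − 0.759572)(1 − 0.740818) = 0.937685
Series ([0.992573] and [0.937685]): 0.992573 × 0.937685 = 0.930721
Parallel (alarm module and [0.930721]): 1 − (1 − 0.880293)(1 − 0.930721) = 0.991707
Series (drive motor and [0.991707]): 0.970446 × 0.991707 = 0.9624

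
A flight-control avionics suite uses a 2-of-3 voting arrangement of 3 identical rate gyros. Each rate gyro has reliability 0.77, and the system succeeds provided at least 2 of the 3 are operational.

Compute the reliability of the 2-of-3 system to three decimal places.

0.866

R = Σ_{i=2}^{3} C(3,i) p^i (1−p)^{3−i} with p = 0.77
C(3,2)·0.77^2·0.23^1 = 0.40910
C(3,3)·0.77^3·0.23^0 = 0.45653
Sum = 0.866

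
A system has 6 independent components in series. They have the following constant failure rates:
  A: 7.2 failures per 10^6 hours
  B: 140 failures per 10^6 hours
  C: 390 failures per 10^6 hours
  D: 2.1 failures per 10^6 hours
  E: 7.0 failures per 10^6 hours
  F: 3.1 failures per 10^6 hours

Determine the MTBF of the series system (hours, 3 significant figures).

Series of exponential components: λ_sys = Σ λ_i
λ_sys = 0.0000072 + 0.00014 + 0.00039 + 0.0000021 + 0.0000070 + 0.0000031 = 5.4940e-04 /h
MTBF = 1 / λ_sys = 1820 h

1820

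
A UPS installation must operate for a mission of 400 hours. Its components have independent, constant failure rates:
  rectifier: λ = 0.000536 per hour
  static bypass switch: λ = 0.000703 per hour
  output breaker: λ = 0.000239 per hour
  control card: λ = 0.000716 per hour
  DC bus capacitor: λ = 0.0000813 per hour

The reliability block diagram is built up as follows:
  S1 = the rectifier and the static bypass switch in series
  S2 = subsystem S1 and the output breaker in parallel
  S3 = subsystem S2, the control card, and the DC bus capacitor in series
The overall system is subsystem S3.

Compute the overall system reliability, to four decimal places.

R(rectifier) = exp(−0.000536 × 400) = 0.807026
R(static bypass switch) = exp(−0.000703 × 400) = 0.754877
R(output breaker) = exp(−0.000239 × 400) = 0.908827
R(control card) = exp(−0.000716 × 400) = 0.750962
R(DC bus capacitor) = exp(−0.0000813 × 400) = 0.968003
Series (rectifier and static bypass switch): 0.807026 × 0.754877 = 0.609205
Parallel ([0.609205] and output breaker): 1 − (1 − 0.609205)(1 − 0.908827) = 0.964370
Series ([0.964370], control card, and DC bus capacitor): 0.964370 × 0.750962 × 0.968003 = 0.7010

0.7010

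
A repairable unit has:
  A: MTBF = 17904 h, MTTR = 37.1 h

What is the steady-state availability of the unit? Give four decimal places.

0.9979

A(A) = MTBF/(MTBF+MTTR) = 17904/(17904+37.1) = 0.9979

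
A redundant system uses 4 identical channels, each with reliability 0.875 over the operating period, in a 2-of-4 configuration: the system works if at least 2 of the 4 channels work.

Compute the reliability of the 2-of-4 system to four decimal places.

R = Σ_{i=2}^{4} C(4,i) p^i (1−p)^{4−i} with p = 0.875
C(4,2)·0.875^2·0.125^2 = 0.071777
C(4,3)·0.875^3·0.125^1 = 0.334961
C(4,4)·0.875^4·0.125^0 = 0.586182
Sum = 0.9929

0.9929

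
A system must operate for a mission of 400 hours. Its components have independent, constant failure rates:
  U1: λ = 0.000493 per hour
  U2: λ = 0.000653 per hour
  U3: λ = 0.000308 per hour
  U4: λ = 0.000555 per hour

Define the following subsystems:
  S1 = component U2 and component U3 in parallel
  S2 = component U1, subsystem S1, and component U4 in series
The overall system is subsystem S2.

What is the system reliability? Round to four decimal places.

R(U1) = exp(−0.000493 × 400) = 0.821026
R(U2) = exp(−0.000653 × 400) = 0.770127
R(U3) = exp(−0.000308 × 400) = 0.884087
R(U4) = exp(−0.000555 × 400) = 0.800915
Parallel (U2 and U3): 1 − (1 − 0.770127)(1 − 0.884087) = 0.973355
Series (U1, [0.973355], and U4): 0.821026 × 0.973355 × 0.800915 = 0.6401

0.6401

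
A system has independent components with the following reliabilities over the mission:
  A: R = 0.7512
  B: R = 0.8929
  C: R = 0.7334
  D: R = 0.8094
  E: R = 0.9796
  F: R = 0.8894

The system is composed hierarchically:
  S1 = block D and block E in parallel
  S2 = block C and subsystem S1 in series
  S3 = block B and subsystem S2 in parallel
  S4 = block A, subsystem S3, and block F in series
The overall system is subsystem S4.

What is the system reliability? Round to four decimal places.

0.6488

Parallel (D and E): 1 − (1 − 0.809400)(1 − 0.979600) = 0.996112
Series (C and [0.996112]): 0.733400 × 0.996112 = 0.730549
Parallel (B and [0.730549]): 1 − (1 − 0.892900)(1 − 0.730549) = 0.971142
Series (A, [0.971142], and F): 0.751200 × 0.971142 × 0.889400 = 0.6488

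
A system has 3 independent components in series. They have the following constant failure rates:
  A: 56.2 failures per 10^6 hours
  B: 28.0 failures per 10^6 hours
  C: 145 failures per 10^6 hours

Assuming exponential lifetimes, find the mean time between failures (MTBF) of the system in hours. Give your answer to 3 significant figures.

Series of exponential components: λ_sys = Σ λ_i
λ_sys = 0.0000562 + 0.0000280 + 0.000145 = 2.2920e-04 /h
MTBF = 1 / λ_sys = 4360 h

4360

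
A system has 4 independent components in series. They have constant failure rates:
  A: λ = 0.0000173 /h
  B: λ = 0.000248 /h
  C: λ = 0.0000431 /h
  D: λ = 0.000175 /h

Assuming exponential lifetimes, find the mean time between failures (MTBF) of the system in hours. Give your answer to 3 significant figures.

Series of exponential components: λ_sys = Σ λ_i
λ_sys = 0.0000173 + 0.000248 + 0.0000431 + 0.000175 = 4.8340e-04 /h
MTBF = 1 / λ_sys = 2070 h

2070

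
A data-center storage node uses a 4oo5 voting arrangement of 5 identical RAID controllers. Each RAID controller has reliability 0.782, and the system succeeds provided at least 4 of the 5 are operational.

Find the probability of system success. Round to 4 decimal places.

R = Σ_{i=4}^{5} C(5,i) p^i (1−p)^{5−i} with p = 0.782
C(5,4)·0.782^4·0.218^1 = 0.407618
C(5,5)·0.782^5·0.218^0 = 0.292438
Sum = 0.7001

0.7001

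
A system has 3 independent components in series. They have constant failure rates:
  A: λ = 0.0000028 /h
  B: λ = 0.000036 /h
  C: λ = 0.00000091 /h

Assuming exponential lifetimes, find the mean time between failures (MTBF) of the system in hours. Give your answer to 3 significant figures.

Series of exponential components: λ_sys = Σ λ_i
λ_sys = 0.0000028 + 0.000036 + 0.00000091 = 3.9710e-05 /h
MTBF = 1 / λ_sys = 25200 h

25200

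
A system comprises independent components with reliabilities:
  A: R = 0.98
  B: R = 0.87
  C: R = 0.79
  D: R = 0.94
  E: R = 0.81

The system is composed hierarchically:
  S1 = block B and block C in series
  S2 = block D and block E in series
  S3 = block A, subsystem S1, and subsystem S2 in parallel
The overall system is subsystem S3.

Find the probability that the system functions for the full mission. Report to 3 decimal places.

Series (B and C): 0.87000 × 0.79000 = 0.68730
Series (D and E): 0.94000 × 0.81000 = 0.76140
Parallel (A, [0.68730], and [0.76140]): 1 − (1 − 0.98000)(1 − 0.68730)(1 − 0.76140) = 0.999

0.999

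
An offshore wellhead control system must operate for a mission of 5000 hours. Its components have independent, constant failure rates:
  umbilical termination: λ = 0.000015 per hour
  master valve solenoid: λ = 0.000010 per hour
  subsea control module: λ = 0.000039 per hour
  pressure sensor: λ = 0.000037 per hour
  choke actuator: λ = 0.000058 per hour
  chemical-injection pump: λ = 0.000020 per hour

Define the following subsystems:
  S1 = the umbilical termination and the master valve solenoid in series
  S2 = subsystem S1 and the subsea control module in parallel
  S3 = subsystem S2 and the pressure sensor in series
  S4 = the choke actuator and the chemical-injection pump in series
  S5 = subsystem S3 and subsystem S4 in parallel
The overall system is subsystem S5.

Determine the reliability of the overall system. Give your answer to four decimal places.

0.9399

R(umbilical termination) = exp(−0.000015 × 5000) = 0.927743
R(master valve solenoid) = exp(−0.000010 × 5000) = 0.951229
R(subsea control module) = exp(−0.000039 × 5000) = 0.822835
R(pressure sensor) = exp(−0.000037 × 5000) = 0.831104
R(choke actuator) = exp(−0.000058 × 5000) = 0.748264
R(chemical-injection pump) = exp(−0.000020 × 5000) = 0.904837
Series (umbilical termination and master valve solenoid): 0.927743 × 0.951229 = 0.882496
Parallel ([0.882496] and subsea control module): 1 − (1 − 0.882496)(1 − 0.822835) = 0.979182
Series ([0.979182] and pressure sensor): 0.979182 × 0.831104 = 0.813802
Series (choke actuator and chemical-injection pump): 0.748264 × 0.904837 = 0.677057
Parallel ([0.813802] and [0.677057]): 1 − (1 − 0.813802)(1 − 0.677057) = 0.9399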